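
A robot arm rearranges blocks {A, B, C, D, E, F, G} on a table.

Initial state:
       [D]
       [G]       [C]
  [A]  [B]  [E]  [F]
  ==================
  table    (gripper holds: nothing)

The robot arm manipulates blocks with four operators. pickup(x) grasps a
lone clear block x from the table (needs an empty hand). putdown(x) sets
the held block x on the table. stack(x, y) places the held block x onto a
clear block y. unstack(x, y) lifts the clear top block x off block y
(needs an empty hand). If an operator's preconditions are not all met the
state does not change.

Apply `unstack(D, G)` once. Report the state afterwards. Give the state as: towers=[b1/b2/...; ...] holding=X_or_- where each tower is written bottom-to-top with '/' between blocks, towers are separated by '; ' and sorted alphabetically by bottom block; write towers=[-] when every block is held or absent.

before: towers=[A; B/G/D; E; F/C] holding=-
pre[unstack(D, G)]: on(D,G) yes, clear(D) yes, handempty yes
all met → apply unstack(D, G)
after:  towers=[A; B/G; E; F/C] holding=D

towers=[A; B/G; E; F/C] holding=D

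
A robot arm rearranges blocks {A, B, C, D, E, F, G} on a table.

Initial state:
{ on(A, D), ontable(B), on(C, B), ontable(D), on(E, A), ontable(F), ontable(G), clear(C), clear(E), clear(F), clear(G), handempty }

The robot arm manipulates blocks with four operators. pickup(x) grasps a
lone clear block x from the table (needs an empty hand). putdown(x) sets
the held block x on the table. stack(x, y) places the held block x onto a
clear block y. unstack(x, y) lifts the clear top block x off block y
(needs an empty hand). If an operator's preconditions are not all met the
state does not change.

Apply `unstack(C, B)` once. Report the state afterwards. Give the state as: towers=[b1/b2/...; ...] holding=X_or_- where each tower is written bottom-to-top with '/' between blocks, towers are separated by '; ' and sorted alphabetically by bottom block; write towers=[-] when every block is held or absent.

towers=[B; D/A/E; F; G] holding=C

before: towers=[B/C; D/A/E; F; G] holding=-
pre[unstack(C, B)]: on(C,B) yes, clear(C) yes, handempty yes
all met → apply unstack(C, B)
after:  towers=[B; D/A/E; F; G] holding=C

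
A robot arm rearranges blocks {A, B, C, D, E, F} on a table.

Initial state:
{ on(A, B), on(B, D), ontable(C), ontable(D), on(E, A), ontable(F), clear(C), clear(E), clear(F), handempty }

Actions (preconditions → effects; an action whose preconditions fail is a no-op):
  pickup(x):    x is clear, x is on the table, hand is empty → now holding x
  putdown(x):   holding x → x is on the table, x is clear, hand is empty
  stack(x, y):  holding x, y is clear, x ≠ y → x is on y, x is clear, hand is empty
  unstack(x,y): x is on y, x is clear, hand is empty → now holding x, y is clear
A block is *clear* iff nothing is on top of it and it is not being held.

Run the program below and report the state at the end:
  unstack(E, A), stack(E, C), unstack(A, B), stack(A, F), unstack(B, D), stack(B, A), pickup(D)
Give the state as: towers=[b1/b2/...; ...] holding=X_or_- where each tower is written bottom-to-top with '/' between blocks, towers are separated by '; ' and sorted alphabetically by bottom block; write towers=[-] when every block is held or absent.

towers=[C/E; F/A/B] holding=D

step 1 (unstack(E, A)): towers=[C; D/B/A; F] holding=E
step 2 (stack(E, C)): towers=[C/E; D/B/A; F] holding=-
step 3 (unstack(A, B)): towers=[C/E; D/B; F] holding=A
step 4 (stack(A, F)): towers=[C/E; D/B; F/A] holding=-
step 5 (unstack(B, D)): towers=[C/E; D; F/A] holding=B
step 6 (stack(B, A)): towers=[C/E; D; F/A/B] holding=-
step 7 (pickup(D)): towers=[C/E; F/A/B] holding=D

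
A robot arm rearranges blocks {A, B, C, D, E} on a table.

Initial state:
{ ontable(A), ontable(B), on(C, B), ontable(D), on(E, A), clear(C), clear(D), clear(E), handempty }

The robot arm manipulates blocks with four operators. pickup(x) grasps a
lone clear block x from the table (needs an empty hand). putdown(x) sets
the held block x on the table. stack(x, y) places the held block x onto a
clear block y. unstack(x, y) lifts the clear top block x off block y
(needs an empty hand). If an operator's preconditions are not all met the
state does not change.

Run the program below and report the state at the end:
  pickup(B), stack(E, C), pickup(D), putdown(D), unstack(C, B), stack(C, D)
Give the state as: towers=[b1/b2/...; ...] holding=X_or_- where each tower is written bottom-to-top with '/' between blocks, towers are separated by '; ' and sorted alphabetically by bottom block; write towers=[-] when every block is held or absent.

step 1 (pickup(B)) [no-op]: towers=[A/E; B/C; D] holding=-
step 2 (stack(E, C)) [no-op]: towers=[A/E; B/C; D] holding=-
step 3 (pickup(D)): towers=[A/E; B/C] holding=D
step 4 (putdown(D)): towers=[A/E; B/C; D] holding=-
step 5 (unstack(C, B)): towers=[A/E; B; D] holding=C
step 6 (stack(C, D)): towers=[A/E; B; D/C] holding=-

towers=[A/E; B; D/C] holding=-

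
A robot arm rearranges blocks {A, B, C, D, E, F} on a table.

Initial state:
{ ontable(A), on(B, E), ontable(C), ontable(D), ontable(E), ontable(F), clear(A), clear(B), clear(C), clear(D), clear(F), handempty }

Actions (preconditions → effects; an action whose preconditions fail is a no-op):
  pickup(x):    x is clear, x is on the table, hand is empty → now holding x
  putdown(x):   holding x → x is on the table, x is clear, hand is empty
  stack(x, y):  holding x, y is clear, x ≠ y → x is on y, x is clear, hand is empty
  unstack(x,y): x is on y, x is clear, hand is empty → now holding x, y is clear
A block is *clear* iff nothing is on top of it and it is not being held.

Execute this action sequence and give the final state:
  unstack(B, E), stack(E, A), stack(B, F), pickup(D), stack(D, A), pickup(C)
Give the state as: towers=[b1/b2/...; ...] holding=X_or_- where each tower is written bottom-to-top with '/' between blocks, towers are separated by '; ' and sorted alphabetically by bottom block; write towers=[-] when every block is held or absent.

step 1 (unstack(B, E)): towers=[A; C; D; E; F] holding=B
step 2 (stack(E, A)) [no-op]: towers=[A; C; D; E; F] holding=B
step 3 (stack(B, F)): towers=[A; C; D; E; F/B] holding=-
step 4 (pickup(D)): towers=[A; C; E; F/B] holding=D
step 5 (stack(D, A)): towers=[A/D; C; E; F/B] holding=-
step 6 (pickup(C)): towers=[A/D; E; F/B] holding=C

towers=[A/D; E; F/B] holding=C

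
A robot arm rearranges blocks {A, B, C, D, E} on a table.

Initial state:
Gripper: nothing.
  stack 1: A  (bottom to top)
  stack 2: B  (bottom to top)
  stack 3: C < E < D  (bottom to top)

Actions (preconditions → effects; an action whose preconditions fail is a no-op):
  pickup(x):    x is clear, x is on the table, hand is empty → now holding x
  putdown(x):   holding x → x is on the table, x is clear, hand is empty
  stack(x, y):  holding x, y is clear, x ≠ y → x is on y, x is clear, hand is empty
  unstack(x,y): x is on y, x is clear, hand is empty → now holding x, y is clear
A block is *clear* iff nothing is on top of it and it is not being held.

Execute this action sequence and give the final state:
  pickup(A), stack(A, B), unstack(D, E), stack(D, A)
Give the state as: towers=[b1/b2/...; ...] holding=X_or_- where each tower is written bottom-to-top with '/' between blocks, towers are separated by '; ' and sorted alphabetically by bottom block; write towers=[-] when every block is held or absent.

towers=[B/A/D; C/E] holding=-

step 1 (pickup(A)): towers=[B; C/E/D] holding=A
step 2 (stack(A, B)): towers=[B/A; C/E/D] holding=-
step 3 (unstack(D, E)): towers=[B/A; C/E] holding=D
step 4 (stack(D, A)): towers=[B/A/D; C/E] holding=-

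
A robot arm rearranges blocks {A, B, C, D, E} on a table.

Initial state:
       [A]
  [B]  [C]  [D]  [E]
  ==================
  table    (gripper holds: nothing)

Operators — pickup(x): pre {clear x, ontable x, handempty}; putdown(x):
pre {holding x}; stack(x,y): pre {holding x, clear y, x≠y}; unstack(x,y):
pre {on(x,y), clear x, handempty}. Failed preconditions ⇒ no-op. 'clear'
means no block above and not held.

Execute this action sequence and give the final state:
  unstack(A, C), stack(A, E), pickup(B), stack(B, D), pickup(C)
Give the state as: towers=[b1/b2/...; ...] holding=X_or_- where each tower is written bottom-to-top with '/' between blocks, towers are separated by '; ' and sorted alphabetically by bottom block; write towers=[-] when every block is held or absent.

towers=[D/B; E/A] holding=C

step 1 (unstack(A, C)): towers=[B; C; D; E] holding=A
step 2 (stack(A, E)): towers=[B; C; D; E/A] holding=-
step 3 (pickup(B)): towers=[C; D; E/A] holding=B
step 4 (stack(B, D)): towers=[C; D/B; E/A] holding=-
step 5 (pickup(C)): towers=[D/B; E/A] holding=C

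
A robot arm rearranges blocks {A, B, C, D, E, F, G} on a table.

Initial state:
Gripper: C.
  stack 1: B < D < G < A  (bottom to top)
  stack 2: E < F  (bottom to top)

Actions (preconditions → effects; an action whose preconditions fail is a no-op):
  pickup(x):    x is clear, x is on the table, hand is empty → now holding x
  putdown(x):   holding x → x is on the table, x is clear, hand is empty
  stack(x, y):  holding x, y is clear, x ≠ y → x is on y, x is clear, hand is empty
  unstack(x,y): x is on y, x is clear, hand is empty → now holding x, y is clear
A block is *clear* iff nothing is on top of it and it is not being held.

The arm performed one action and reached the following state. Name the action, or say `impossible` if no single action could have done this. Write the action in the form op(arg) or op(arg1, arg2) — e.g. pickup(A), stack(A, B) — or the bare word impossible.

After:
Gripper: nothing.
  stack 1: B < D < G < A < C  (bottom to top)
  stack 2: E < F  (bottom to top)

target: towers=[B/D/G/A/C; E/F] holding=-
        putdown(C) → towers=[B/D/G/A; C; E/F] holding=-
       stack(C, F) → towers=[B/D/G/A; E/F/C] holding=-
       stack(C, A) → towers=[B/D/G/A/C; E/F] holding=-  ← match

stack(C, A)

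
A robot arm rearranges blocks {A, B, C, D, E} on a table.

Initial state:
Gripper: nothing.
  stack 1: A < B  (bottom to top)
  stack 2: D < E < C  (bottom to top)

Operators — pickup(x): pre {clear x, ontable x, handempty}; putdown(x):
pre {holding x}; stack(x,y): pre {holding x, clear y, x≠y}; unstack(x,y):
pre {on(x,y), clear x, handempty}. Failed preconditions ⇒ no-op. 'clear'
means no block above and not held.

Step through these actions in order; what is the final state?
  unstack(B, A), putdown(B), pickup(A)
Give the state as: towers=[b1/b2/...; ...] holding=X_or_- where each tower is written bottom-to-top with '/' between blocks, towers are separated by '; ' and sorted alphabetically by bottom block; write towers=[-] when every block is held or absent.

step 1 (unstack(B, A)): towers=[A; D/E/C] holding=B
step 2 (putdown(B)): towers=[A; B; D/E/C] holding=-
step 3 (pickup(A)): towers=[B; D/E/C] holding=A

towers=[B; D/E/C] holding=A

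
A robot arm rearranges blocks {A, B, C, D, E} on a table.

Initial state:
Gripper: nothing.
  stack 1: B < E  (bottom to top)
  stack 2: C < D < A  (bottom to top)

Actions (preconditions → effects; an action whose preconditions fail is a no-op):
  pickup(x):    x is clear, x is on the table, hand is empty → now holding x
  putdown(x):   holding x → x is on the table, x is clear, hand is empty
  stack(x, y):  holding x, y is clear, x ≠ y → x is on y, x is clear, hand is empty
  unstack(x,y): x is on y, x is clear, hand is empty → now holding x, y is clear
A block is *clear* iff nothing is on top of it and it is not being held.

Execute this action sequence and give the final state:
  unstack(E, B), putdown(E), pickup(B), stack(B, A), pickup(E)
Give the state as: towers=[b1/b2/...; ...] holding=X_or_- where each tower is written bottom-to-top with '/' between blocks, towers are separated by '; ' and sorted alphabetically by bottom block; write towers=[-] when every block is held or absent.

step 1 (unstack(E, B)): towers=[B; C/D/A] holding=E
step 2 (putdown(E)): towers=[B; C/D/A; E] holding=-
step 3 (pickup(B)): towers=[C/D/A; E] holding=B
step 4 (stack(B, A)): towers=[C/D/A/B; E] holding=-
step 5 (pickup(E)): towers=[C/D/A/B] holding=E

towers=[C/D/A/B] holding=E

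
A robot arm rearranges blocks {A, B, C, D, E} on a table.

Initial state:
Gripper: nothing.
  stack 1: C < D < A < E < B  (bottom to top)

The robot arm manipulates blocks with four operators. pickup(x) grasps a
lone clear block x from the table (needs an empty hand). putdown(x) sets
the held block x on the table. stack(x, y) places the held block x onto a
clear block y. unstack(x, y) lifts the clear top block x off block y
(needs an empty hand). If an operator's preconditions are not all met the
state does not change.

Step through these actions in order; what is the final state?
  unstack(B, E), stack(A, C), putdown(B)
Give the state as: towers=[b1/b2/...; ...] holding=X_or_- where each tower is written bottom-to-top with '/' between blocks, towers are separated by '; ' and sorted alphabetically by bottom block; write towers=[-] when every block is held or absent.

towers=[B; C/D/A/E] holding=-

step 1 (unstack(B, E)): towers=[C/D/A/E] holding=B
step 2 (stack(A, C)) [no-op]: towers=[C/D/A/E] holding=B
step 3 (putdown(B)): towers=[B; C/D/A/E] holding=-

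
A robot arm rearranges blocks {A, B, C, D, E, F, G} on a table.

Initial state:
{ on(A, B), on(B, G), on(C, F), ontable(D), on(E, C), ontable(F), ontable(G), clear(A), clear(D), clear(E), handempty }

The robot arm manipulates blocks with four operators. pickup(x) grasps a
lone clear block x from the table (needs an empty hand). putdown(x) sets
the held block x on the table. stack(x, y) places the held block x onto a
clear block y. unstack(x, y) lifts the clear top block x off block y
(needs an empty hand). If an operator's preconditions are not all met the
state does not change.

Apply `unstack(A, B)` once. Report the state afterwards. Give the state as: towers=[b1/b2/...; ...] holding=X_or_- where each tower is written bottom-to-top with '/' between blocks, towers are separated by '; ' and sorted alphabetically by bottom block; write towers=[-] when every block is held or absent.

before: towers=[D; F/C/E; G/B/A] holding=-
pre[unstack(A, B)]: on(A,B) ok, clear(A) ok, handempty ok
all met → apply unstack(A, B)
after:  towers=[D; F/C/E; G/B] holding=A

towers=[D; F/C/E; G/B] holding=A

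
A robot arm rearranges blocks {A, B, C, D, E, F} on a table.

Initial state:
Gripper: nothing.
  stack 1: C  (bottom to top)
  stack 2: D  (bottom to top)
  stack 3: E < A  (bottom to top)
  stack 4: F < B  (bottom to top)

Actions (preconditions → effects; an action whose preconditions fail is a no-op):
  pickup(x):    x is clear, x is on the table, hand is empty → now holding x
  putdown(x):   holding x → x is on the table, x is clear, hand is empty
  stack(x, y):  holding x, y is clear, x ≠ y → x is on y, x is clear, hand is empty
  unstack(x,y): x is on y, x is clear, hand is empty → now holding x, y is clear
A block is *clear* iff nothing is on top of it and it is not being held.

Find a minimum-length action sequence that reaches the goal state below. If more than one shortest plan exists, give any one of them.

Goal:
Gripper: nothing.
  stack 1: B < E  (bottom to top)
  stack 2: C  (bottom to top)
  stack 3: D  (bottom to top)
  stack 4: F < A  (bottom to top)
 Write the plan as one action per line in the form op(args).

unstack(B, F)
putdown(B)
unstack(A, E)
stack(A, F)
pickup(E)
stack(E, B)

step 1 (unstack(B, F)): towers=[C; D; E/A; F] holding=B
step 2 (putdown(B)): towers=[B; C; D; E/A; F] holding=-
step 3 (unstack(A, E)): towers=[B; C; D; E; F] holding=A
step 4 (stack(A, F)): towers=[B; C; D; E; F/A] holding=-
step 5 (pickup(E)): towers=[B; C; D; F/A] holding=E
step 6 (stack(E, B)): towers=[B/E; C; D; F/A] holding=-
goal check: towers=[B/E; C; D; F/A] holding=- — reached (length 6, optimal by BFS)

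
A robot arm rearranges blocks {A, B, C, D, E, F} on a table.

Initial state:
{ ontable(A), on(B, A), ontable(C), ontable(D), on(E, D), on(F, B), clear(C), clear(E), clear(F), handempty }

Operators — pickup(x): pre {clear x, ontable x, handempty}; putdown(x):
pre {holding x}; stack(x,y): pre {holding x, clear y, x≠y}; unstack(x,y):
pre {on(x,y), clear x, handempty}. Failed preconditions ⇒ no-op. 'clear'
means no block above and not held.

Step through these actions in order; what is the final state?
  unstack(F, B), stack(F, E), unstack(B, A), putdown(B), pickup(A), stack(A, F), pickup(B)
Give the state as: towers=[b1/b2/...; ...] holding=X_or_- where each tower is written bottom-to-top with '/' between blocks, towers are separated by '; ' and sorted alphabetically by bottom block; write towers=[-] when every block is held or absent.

step 1 (unstack(F, B)): towers=[A/B; C; D/E] holding=F
step 2 (stack(F, E)): towers=[A/B; C; D/E/F] holding=-
step 3 (unstack(B, A)): towers=[A; C; D/E/F] holding=B
step 4 (putdown(B)): towers=[A; B; C; D/E/F] holding=-
step 5 (pickup(A)): towers=[B; C; D/E/F] holding=A
step 6 (stack(A, F)): towers=[B; C; D/E/F/A] holding=-
step 7 (pickup(B)): towers=[C; D/E/F/A] holding=B

towers=[C; D/E/F/A] holding=B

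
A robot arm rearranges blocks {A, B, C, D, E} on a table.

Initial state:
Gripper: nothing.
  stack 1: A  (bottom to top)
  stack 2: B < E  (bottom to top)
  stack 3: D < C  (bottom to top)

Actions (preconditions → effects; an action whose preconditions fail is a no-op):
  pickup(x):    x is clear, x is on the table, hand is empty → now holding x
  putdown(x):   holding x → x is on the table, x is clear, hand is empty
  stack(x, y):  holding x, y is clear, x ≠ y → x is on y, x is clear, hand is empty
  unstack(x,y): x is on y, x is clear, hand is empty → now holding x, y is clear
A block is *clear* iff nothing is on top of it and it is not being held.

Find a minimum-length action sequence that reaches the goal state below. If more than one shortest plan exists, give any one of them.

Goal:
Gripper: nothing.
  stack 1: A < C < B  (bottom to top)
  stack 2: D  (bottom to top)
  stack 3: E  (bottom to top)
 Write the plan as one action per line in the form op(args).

step 1 (unstack(E, B)): towers=[A; B; D/C] holding=E
step 2 (putdown(E)): towers=[A; B; D/C; E] holding=-
step 3 (unstack(C, D)): towers=[A; B; D; E] holding=C
step 4 (stack(C, A)): towers=[A/C; B; D; E] holding=-
step 5 (pickup(B)): towers=[A/C; D; E] holding=B
step 6 (stack(B, C)): towers=[A/C/B; D; E] holding=-
goal check: towers=[A/C/B; D; E] holding=- — reached (length 6, optimal by BFS)

unstack(E, B)
putdown(E)
unstack(C, D)
stack(C, A)
pickup(B)
stack(B, C)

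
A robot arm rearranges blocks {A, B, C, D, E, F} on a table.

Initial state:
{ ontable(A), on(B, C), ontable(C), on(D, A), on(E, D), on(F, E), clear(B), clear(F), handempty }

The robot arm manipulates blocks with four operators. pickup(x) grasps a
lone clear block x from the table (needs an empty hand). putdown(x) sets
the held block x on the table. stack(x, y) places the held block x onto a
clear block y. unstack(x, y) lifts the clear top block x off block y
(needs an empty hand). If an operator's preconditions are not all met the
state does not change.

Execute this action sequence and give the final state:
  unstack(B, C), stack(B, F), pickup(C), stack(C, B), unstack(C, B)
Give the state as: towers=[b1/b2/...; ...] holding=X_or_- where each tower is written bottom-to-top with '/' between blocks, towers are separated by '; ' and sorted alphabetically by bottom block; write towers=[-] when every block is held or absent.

towers=[A/D/E/F/B] holding=C

step 1 (unstack(B, C)): towers=[A/D/E/F; C] holding=B
step 2 (stack(B, F)): towers=[A/D/E/F/B; C] holding=-
step 3 (pickup(C)): towers=[A/D/E/F/B] holding=C
step 4 (stack(C, B)): towers=[A/D/E/F/B/C] holding=-
step 5 (unstack(C, B)): towers=[A/D/E/F/B] holding=C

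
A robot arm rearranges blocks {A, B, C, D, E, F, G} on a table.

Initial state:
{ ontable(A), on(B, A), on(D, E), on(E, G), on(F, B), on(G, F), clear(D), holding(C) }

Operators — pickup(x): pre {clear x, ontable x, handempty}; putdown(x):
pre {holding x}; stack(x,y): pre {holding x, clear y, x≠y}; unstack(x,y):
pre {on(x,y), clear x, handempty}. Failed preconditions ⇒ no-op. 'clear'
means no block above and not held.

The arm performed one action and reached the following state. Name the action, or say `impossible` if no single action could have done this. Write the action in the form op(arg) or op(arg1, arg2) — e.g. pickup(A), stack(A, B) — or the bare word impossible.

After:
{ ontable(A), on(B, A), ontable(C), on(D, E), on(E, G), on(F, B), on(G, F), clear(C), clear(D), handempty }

target: towers=[A/B/F/G/E/D; C] holding=-
        putdown(C) → towers=[A/B/F/G/E/D; C] holding=-  ← match
       stack(C, D) → towers=[A/B/F/G/E/D/C] holding=-

putdown(C)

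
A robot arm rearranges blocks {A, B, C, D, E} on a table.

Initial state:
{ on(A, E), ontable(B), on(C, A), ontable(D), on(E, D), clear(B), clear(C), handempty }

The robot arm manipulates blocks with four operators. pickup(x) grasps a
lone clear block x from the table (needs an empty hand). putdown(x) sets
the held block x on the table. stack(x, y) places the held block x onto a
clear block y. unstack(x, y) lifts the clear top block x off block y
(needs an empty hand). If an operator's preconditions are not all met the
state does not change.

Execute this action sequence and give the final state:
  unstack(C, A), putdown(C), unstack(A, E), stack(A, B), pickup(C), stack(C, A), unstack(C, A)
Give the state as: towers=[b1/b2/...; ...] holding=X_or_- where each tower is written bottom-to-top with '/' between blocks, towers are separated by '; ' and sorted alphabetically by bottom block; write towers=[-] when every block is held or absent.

step 1 (unstack(C, A)): towers=[B; D/E/A] holding=C
step 2 (putdown(C)): towers=[B; C; D/E/A] holding=-
step 3 (unstack(A, E)): towers=[B; C; D/E] holding=A
step 4 (stack(A, B)): towers=[B/A; C; D/E] holding=-
step 5 (pickup(C)): towers=[B/A; D/E] holding=C
step 6 (stack(C, A)): towers=[B/A/C; D/E] holding=-
step 7 (unstack(C, A)): towers=[B/A; D/E] holding=C

towers=[B/A; D/E] holding=C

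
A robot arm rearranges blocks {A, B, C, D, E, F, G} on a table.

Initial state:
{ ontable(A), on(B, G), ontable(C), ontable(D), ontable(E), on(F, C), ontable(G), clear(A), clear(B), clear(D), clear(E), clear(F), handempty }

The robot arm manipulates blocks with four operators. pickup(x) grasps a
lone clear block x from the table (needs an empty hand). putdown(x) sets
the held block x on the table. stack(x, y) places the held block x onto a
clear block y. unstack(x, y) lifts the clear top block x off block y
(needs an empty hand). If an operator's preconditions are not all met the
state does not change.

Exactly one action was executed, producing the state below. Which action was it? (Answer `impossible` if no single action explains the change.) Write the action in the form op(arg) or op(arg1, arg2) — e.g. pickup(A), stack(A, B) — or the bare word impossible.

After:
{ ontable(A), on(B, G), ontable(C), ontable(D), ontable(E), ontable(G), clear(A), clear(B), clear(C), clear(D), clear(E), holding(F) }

target: towers=[A; C; D; E; G/B] holding=F
     unstack(B, G) → towers=[A; C/F; D; E; G] holding=B
     unstack(F, C) → towers=[A; C; D; E; G/B] holding=F  ← match
         pickup(D) → towers=[A; C/F; E; G/B] holding=D
         pickup(A) → towers=[C/F; D; E; G/B] holding=A
         pickup(E) → towers=[A; C/F; D; G/B] holding=E

unstack(F, C)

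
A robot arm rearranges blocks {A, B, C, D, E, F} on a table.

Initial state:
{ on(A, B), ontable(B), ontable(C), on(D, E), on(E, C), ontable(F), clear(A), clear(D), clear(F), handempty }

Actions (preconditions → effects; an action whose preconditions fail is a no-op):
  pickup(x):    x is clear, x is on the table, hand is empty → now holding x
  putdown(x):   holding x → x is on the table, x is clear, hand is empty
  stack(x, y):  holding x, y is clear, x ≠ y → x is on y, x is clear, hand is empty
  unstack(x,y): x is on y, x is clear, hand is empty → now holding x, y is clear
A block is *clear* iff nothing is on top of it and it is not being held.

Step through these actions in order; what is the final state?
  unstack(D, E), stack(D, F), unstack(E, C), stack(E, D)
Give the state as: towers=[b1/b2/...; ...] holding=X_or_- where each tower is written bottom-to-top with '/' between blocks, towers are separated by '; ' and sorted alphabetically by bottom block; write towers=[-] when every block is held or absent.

towers=[B/A; C; F/D/E] holding=-

step 1 (unstack(D, E)): towers=[B/A; C/E; F] holding=D
step 2 (stack(D, F)): towers=[B/A; C/E; F/D] holding=-
step 3 (unstack(E, C)): towers=[B/A; C; F/D] holding=E
step 4 (stack(E, D)): towers=[B/A; C; F/D/E] holding=-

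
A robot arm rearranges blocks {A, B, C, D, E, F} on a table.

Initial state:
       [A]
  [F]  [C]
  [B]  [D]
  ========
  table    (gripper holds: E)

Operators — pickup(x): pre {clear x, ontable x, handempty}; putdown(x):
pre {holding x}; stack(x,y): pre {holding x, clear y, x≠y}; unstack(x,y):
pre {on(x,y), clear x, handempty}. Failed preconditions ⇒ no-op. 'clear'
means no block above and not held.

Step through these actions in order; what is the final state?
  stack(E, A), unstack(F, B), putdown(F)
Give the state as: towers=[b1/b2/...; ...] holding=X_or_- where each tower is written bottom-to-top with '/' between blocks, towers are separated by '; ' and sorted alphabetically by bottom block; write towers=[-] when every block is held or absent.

towers=[B; D/C/A/E; F] holding=-

step 1 (stack(E, A)): towers=[B/F; D/C/A/E] holding=-
step 2 (unstack(F, B)): towers=[B; D/C/A/E] holding=F
step 3 (putdown(F)): towers=[B; D/C/A/E; F] holding=-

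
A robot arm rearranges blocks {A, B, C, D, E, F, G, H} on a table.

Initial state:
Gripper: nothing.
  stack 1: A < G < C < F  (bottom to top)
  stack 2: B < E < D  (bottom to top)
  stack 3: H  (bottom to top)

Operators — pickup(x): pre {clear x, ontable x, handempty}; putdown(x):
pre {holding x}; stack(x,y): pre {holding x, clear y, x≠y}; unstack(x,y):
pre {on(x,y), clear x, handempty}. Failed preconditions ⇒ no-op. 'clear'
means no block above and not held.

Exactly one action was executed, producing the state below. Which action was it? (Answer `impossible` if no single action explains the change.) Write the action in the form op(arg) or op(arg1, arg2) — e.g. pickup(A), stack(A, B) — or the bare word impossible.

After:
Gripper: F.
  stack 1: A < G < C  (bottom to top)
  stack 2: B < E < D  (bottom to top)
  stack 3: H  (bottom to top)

unstack(F, C)

target: towers=[A/G/C; B/E/D; H] holding=F
         pickup(H) → towers=[A/G/C/F; B/E/D] holding=H
     unstack(F, C) → towers=[A/G/C; B/E/D; H] holding=F  ← match
     unstack(D, E) → towers=[A/G/C/F; B/E; H] holding=D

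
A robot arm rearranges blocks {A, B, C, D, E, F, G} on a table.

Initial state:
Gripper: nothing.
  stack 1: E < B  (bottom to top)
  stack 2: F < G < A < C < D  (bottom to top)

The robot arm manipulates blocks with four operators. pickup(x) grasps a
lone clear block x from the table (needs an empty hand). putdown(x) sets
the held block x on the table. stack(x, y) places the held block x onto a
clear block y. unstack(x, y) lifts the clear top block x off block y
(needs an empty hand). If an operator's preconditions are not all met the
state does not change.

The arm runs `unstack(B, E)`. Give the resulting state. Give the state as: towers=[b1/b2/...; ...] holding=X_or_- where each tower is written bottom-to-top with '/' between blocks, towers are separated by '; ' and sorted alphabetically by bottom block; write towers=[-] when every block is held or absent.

towers=[E; F/G/A/C/D] holding=B

before: towers=[E/B; F/G/A/C/D] holding=-
pre[unstack(B, E)]: on(B,E) yes, clear(B) yes, handempty yes
all met → apply unstack(B, E)
after:  towers=[E; F/G/A/C/D] holding=B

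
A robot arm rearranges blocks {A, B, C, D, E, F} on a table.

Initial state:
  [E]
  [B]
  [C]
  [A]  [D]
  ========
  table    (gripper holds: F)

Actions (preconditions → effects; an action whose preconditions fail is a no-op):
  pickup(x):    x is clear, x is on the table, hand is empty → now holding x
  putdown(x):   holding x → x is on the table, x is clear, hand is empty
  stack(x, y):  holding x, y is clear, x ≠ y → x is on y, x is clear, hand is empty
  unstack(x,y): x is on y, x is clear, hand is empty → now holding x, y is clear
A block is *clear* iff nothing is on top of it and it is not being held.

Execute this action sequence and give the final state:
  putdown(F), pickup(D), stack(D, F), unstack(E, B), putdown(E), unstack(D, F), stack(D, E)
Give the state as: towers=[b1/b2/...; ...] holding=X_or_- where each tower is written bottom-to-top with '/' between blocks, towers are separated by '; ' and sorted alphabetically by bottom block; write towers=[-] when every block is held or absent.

step 1 (putdown(F)): towers=[A/C/B/E; D; F] holding=-
step 2 (pickup(D)): towers=[A/C/B/E; F] holding=D
step 3 (stack(D, F)): towers=[A/C/B/E; F/D] holding=-
step 4 (unstack(E, B)): towers=[A/C/B; F/D] holding=E
step 5 (putdown(E)): towers=[A/C/B; E; F/D] holding=-
step 6 (unstack(D, F)): towers=[A/C/B; E; F] holding=D
step 7 (stack(D, E)): towers=[A/C/B; E/D; F] holding=-

towers=[A/C/B; E/D; F] holding=-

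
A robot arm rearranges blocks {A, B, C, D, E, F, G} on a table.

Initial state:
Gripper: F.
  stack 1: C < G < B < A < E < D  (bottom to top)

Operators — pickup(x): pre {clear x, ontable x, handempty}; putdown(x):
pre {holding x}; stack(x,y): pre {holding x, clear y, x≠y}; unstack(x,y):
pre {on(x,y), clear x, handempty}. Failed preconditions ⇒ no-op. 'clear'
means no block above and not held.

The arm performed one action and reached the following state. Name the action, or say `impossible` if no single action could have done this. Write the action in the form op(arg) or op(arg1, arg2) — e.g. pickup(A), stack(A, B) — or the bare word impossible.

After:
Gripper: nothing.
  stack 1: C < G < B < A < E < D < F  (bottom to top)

stack(F, D)

target: towers=[C/G/B/A/E/D/F] holding=-
        putdown(F) → towers=[C/G/B/A/E/D; F] holding=-
       stack(F, D) → towers=[C/G/B/A/E/D/F] holding=-  ← match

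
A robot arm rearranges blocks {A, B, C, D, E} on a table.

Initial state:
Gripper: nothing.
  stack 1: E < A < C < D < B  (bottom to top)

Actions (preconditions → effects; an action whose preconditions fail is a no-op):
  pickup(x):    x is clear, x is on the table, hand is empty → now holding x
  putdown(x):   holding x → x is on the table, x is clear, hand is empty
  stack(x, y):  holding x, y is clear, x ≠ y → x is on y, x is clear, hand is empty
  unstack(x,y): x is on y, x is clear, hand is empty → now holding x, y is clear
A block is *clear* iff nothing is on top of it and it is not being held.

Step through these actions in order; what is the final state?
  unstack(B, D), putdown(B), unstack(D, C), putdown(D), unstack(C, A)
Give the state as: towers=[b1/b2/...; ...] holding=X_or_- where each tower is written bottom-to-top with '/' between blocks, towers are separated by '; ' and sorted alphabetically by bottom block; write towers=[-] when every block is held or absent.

step 1 (unstack(B, D)): towers=[E/A/C/D] holding=B
step 2 (putdown(B)): towers=[B; E/A/C/D] holding=-
step 3 (unstack(D, C)): towers=[B; E/A/C] holding=D
step 4 (putdown(D)): towers=[B; D; E/A/C] holding=-
step 5 (unstack(C, A)): towers=[B; D; E/A] holding=C

towers=[B; D; E/A] holding=C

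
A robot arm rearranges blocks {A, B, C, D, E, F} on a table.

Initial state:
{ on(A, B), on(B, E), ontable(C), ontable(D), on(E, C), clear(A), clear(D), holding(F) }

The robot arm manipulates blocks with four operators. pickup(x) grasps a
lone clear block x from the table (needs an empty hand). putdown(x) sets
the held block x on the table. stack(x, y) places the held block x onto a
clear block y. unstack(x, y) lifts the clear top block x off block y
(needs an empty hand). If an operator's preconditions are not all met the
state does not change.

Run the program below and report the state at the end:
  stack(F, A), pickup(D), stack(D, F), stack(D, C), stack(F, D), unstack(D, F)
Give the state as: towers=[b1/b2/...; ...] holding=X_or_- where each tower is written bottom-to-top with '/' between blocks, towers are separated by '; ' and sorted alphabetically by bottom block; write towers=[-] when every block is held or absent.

towers=[C/E/B/A/F] holding=D

step 1 (stack(F, A)): towers=[C/E/B/A/F; D] holding=-
step 2 (pickup(D)): towers=[C/E/B/A/F] holding=D
step 3 (stack(D, F)): towers=[C/E/B/A/F/D] holding=-
step 4 (stack(D, C)) [no-op]: towers=[C/E/B/A/F/D] holding=-
step 5 (stack(F, D)) [no-op]: towers=[C/E/B/A/F/D] holding=-
step 6 (unstack(D, F)): towers=[C/E/B/A/F] holding=D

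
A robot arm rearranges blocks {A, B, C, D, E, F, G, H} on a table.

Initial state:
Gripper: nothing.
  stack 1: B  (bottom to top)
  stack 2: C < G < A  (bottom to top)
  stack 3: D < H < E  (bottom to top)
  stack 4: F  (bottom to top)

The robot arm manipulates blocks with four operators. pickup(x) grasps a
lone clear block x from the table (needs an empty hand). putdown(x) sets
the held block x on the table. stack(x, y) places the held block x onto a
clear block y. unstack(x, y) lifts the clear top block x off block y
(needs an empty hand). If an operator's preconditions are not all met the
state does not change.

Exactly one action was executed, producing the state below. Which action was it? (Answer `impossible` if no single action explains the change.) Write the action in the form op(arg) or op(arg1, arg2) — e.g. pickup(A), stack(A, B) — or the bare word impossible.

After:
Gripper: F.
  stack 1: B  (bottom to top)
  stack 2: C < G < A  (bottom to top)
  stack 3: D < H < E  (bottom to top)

pickup(F)

target: towers=[B; C/G/A; D/H/E] holding=F
     unstack(A, G) → towers=[B; C/G; D/H/E; F] holding=A
     unstack(E, H) → towers=[B; C/G/A; D/H; F] holding=E
         pickup(B) → towers=[C/G/A; D/H/E; F] holding=B
         pickup(F) → towers=[B; C/G/A; D/H/E] holding=F  ← match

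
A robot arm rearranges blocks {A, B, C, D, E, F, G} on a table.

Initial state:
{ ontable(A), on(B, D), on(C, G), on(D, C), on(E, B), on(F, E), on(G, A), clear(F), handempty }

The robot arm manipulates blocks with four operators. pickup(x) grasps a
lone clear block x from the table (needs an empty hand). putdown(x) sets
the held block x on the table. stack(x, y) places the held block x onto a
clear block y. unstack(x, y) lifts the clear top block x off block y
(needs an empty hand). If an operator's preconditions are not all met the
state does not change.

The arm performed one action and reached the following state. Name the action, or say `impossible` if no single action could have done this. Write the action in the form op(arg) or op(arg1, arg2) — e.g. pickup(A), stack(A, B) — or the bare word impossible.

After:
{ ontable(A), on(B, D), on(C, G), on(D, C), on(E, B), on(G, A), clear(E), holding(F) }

unstack(F, E)

target: towers=[A/G/C/D/B/E] holding=F
     unstack(F, E) → towers=[A/G/C/D/B/E] holding=F  ← match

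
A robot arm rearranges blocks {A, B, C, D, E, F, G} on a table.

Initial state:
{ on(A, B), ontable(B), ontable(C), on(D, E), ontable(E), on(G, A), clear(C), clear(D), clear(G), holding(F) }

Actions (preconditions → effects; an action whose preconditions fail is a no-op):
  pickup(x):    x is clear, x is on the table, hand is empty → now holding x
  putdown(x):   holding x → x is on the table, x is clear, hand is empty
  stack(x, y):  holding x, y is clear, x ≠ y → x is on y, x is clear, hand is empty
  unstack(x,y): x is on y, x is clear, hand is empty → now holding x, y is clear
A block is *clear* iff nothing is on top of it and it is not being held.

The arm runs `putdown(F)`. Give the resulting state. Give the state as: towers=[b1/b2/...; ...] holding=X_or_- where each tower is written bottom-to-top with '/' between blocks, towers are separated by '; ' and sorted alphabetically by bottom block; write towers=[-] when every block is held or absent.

towers=[B/A/G; C; E/D; F] holding=-

before: towers=[B/A/G; C; E/D] holding=F
pre[putdown(F)]: holding(F) yes
all met → apply putdown(F)
after:  towers=[B/A/G; C; E/D; F] holding=-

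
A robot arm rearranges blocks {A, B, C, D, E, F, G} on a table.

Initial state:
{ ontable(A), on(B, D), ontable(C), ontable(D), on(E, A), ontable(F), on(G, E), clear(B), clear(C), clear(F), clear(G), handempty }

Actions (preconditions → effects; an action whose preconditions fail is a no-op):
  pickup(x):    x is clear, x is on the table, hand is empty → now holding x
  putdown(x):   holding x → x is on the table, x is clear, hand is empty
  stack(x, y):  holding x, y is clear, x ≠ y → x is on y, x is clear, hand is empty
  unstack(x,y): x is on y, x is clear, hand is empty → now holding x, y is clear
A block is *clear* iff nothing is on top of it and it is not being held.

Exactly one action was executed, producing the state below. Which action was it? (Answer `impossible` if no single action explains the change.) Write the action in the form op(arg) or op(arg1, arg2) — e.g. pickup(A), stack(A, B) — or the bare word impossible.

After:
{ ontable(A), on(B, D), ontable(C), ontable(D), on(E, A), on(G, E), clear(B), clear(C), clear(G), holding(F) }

target: towers=[A/E/G; C; D/B] holding=F
     unstack(B, D) → towers=[A/E/G; C; D; F] holding=B
         pickup(F) → towers=[A/E/G; C; D/B] holding=F  ← match
     unstack(G, E) → towers=[A/E; C; D/B; F] holding=G
         pickup(C) → towers=[A/E/G; D/B; F] holding=C

pickup(F)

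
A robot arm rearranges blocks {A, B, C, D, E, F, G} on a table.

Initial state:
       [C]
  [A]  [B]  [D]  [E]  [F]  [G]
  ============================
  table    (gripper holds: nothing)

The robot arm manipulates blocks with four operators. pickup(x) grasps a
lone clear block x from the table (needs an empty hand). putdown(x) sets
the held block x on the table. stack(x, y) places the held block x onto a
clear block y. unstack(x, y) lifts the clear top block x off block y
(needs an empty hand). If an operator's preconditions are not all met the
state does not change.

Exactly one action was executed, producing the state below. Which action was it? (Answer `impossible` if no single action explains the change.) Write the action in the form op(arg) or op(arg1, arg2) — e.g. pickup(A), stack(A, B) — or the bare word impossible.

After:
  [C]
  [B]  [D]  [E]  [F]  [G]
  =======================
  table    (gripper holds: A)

pickup(A)

target: towers=[B/C; D; E; F; G] holding=A
         pickup(F) → towers=[A; B/C; D; E; G] holding=F
         pickup(G) → towers=[A; B/C; D; E; F] holding=G
         pickup(D) → towers=[A; B/C; E; F; G] holding=D
         pickup(A) → towers=[B/C; D; E; F; G] holding=A  ← match
         pickup(E) → towers=[A; B/C; D; F; G] holding=E
     unstack(C, B) → towers=[A; B; D; E; F; G] holding=C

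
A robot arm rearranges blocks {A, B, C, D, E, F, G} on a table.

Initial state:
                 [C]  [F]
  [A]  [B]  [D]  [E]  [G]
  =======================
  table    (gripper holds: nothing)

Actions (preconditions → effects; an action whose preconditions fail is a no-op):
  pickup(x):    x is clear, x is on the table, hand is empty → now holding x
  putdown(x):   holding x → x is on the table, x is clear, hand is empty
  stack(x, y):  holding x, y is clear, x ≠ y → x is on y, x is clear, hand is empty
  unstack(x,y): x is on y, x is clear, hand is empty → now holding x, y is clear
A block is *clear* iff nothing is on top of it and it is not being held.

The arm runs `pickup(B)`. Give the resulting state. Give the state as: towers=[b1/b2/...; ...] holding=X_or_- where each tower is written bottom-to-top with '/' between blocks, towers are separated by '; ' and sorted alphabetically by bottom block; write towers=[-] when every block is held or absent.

before: towers=[A; B; D; E/C; G/F] holding=-
pre[pickup(B)]: clear(B) ok, ontable(B) ok, handempty ok
all met → apply pickup(B)
after:  towers=[A; D; E/C; G/F] holding=B

towers=[A; D; E/C; G/F] holding=B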